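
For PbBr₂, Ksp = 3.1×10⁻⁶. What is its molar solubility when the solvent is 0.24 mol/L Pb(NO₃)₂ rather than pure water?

1.8×10⁻³ M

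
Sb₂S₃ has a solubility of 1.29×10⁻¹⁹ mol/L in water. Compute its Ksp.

Ksp = 3.86×10⁻⁹³

Sb₂S₃(s) ⇌ 2 Sb³⁺(aq) + 3 S²⁻(aq)
Call the molar solubility s, so that [Sb³⁺] = 2s and [S²⁻] = 3s.
Ksp = [Sb³⁺]^2[S²⁻]^3 = (2s)^2 · (3s)^3 = 108s^5
Ksp = 108 × (1.29×10⁻¹⁹)^5 = 3.86×10⁻⁹³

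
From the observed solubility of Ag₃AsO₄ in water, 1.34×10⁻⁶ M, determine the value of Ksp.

Ag₃AsO₄(s) ⇌ 3 Ag⁺(aq) + AsO₄³⁻(aq)
If s mol/L of Ag₃AsO₄ dissolves, [Ag⁺] = 3s and [AsO₄³⁻] = s.
Ksp = [Ag⁺]^3[AsO₄³⁻] = (3s)^3 · s = 27s^4
Ksp = 27 × (1.34×10⁻⁶)^4 = 8.71×10⁻²³

Ksp = 8.71×10⁻²³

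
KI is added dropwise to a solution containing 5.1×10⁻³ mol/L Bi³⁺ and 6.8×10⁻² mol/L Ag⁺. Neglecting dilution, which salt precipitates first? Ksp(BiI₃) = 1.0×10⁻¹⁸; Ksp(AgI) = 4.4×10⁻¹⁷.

AgI

Precipitation begins when Q = Ksp.
For BiI₃: [I⁻] = (Ksp/[Bi³⁺])^(1/3) = 5.8×10⁻⁶ mol/L
For AgI: [I⁻] = (Ksp/[Ag⁺]) = 6.5×10⁻¹⁶ mol/L
AgI requires the lower [I⁻], so it precipitates first.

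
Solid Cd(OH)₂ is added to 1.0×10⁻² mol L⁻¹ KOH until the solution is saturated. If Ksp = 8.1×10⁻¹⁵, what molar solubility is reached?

Cd(OH)₂(s) ⇌ Cd²⁺(aq) + 2 OH⁻(aq)
With OH⁻ already at 1.0×10⁻² mol L⁻¹ and s small, take [OH⁻] ≈ 1.0×10⁻² mol L⁻¹ and [Cd²⁺] = s.
Ksp = [Cd²⁺][OH⁻]^2 = s(1.0×10⁻²)^2
s = 8.1×10⁻¹⁵ / (1.0×10⁻²)^2 = 8.1×10⁻¹¹
s = 8.1×10⁻¹¹ mol L⁻¹

8.1×10⁻¹¹ M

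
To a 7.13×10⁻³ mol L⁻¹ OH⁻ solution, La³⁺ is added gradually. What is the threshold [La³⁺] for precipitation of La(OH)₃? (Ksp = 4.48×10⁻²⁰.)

1.24×10⁻¹³ M

Each salt precipitates once Q = Ksp for that salt.
La(OH)₃(s) ⇌ La³⁺(aq) + 3 OH⁻(aq)
Ksp = [La³⁺][OH⁻]^3 = [La³⁺](7.13×10⁻³)^3
[La³⁺] = 4.48×10⁻²⁰ / (7.13×10⁻³)^3 = 1.24×10⁻¹³
[La³⁺] = 1.24×10⁻¹³ mol L⁻¹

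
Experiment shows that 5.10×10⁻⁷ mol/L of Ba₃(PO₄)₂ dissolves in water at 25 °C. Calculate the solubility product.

Ksp = 3.73×10⁻³⁰

Ba₃(PO₄)₂(s) ⇌ 3 Ba²⁺(aq) + 2 PO₄³⁻(aq)
For each mole of Ba₃(PO₄)₂ that dissolves per liter, [Ba²⁺] = 3s and [PO₄³⁻] = 2s; let s denote this solubility.
Ksp = [Ba²⁺]^3[PO₄³⁻]^2 = (3s)^3 · (2s)^2 = 108s^5
Ksp = 108 × (5.10×10⁻⁷)^5 = 3.73×10⁻³⁰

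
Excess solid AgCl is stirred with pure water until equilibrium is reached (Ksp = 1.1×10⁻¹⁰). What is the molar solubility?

AgCl(s) ⇌ Ag⁺(aq) + Cl⁻(aq)
If s mol/L of AgCl dissolves, [Ag⁺] = s and [Cl⁻] = s.
Ksp = [Ag⁺][Cl⁻] = s · s = s^2
s^2 = 1.1×10⁻¹⁰
s = (1.1×10⁻¹⁰)^(1/2) = 1.0×10⁻⁵ M

1.0×10⁻⁵ M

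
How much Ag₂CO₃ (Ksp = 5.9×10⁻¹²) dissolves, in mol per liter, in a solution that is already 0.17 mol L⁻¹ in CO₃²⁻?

2.9×10⁻⁶ M

Ag₂CO₃(s) ⇌ 2 Ag⁺(aq) + CO₃²⁻(aq)
With CO₃²⁻ already at 0.17 mol L⁻¹ and s small, take [CO₃²⁻] ≈ 0.17 mol L⁻¹ and [Ag⁺] = 2s.
Ksp = [Ag⁺]^2[CO₃²⁻] = (2s)^2(0.17)
(2s)^2 = 5.9×10⁻¹² / (0.17) = 3.5×10⁻¹¹
s = 2.9×10⁻⁶ mol L⁻¹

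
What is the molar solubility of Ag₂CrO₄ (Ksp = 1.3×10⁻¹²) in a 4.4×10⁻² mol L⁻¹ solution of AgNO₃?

Ag₂CrO₄(s) ⇌ 2 Ag⁺(aq) + CrO₄²⁻(aq)
With Ag⁺ already at 4.4×10⁻² mol L⁻¹ and s small, take [Ag⁺] ≈ 4.4×10⁻² mol L⁻¹ and [CrO₄²⁻] = s.
Ksp = [Ag⁺]^2[CrO₄²⁻] = (4.4×10⁻²)^2s
s = 1.3×10⁻¹² / (4.4×10⁻²)^2 = 6.7×10⁻¹⁰
s = 6.7×10⁻¹⁰ mol L⁻¹

6.7×10⁻¹⁰ M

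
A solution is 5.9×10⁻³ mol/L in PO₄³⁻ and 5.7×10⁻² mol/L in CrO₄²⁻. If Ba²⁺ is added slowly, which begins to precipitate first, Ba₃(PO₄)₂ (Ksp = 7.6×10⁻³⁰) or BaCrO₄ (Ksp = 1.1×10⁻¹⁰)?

A salt starts to precipitate once the ion product Q reaches its Ksp.
For Ba₃(PO₄)₂: [Ba²⁺] = (Ksp/[PO₄³⁻]^2)^(1/3) = 6.0×10⁻⁹ mol/L
For BaCrO₄: [Ba²⁺] = (Ksp/[CrO₄²⁻]) = 1.9×10⁻⁹ mol/L
BaCrO₄ requires the lower [Ba²⁺], so it precipitates first.

BaCrO₄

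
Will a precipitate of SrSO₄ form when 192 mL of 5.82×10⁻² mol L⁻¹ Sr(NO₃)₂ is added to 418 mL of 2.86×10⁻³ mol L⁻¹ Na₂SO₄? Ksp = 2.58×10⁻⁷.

After mixing, V = 192 mL + 418 mL = 610 mL.
[Sr²⁺] = (5.82×10⁻²)(192)/610 = 1.83×10⁻² mol L⁻¹
[SO₄²⁻] = (2.86×10⁻³)(418)/610 = 1.96×10⁻³ mol L⁻¹
Q = [Sr²⁺][SO₄²⁻] = 3.59×10⁻⁵
Q = 3.59×10⁻⁵ > Ksp = 2.58×10⁻⁷, so the solution is supersaturated and SrSO₄ precipitates.

Yes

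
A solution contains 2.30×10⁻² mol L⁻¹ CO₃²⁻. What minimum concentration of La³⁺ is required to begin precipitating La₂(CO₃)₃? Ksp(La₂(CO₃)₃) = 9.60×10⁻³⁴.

8.88×10⁻¹⁵ M

The threshold for precipitation is Q = Ksp.
La₂(CO₃)₃(s) ⇌ 2 La³⁺(aq) + 3 CO₃²⁻(aq)
Ksp = [La³⁺]^2[CO₃²⁻]^3 = [La³⁺]^2(2.30×10⁻²)^3
[La³⁺]^2 = 9.60×10⁻³⁴ / (2.30×10⁻²)^3 = 7.89×10⁻²⁹
[La³⁺] = 8.88×10⁻¹⁵ mol L⁻¹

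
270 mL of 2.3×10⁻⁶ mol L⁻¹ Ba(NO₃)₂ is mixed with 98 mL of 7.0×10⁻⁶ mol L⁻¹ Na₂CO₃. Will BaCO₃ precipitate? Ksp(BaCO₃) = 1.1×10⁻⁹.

No

The combined volume is 368 mL.
[Ba²⁺] = (2.3×10⁻⁶)(270)/368 = 1.7×10⁻⁶ mol L⁻¹
[CO₃²⁻] = (7.0×10⁻⁶)(98)/368 = 1.9×10⁻⁶ mol L⁻¹
Q = [Ba²⁺][CO₃²⁻] = 3.1×10⁻¹²
Since Q (3.1×10⁻¹²) is less than Ksp (1.1×10⁻⁹), no BaCO₃ precipitates.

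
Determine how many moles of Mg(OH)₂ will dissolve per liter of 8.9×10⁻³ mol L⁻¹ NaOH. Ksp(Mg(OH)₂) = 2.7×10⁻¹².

Mg(OH)₂(s) ⇌ Mg²⁺(aq) + 2 OH⁻(aq)
With OH⁻ already at 8.9×10⁻³ mol L⁻¹ and s small, take [OH⁻] ≈ 8.9×10⁻³ mol L⁻¹ and [Mg²⁺] = s.
Ksp = [Mg²⁺][OH⁻]^2 = s(8.9×10⁻³)^2
s = 2.7×10⁻¹² / (8.9×10⁻³)^2 = 3.4×10⁻⁸
s = 3.4×10⁻⁸ mol L⁻¹

3.4×10⁻⁸ M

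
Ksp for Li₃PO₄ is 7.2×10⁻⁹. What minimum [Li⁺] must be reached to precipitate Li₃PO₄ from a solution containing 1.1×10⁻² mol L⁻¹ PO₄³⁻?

A salt starts to precipitate once the ion product Q reaches its Ksp.
Li₃PO₄(s) ⇌ 3 Li⁺(aq) + PO₄³⁻(aq)
Ksp = [Li⁺]^3[PO₄³⁻] = [Li⁺]^3(1.1×10⁻²)
[Li⁺]^3 = 7.2×10⁻⁹ / (1.1×10⁻²) = 6.5×10⁻⁷
[Li⁺] = 8.7×10⁻³ mol L⁻¹

8.7×10⁻³ M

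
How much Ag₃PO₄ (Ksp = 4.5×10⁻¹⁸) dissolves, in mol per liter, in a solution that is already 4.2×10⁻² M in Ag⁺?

Ag₃PO₄(s) ⇌ 3 Ag⁺(aq) + PO₄³⁻(aq)
The solution already contains Ag⁺ at 4.2×10⁻² M. Let s be the molar solubility of Ag₃PO₄.
[Ag⁺] ≈ 4.2×10⁻² M (common ion dominates); [PO₄³⁻] = s.
Ksp = [Ag⁺]^3[PO₄³⁻] = (4.2×10⁻²)^3s
s = 4.5×10⁻¹⁸ / (4.2×10⁻²)^3 = 6.1×10⁻¹⁴
s = 6.1×10⁻¹⁴ M

6.1×10⁻¹⁴ M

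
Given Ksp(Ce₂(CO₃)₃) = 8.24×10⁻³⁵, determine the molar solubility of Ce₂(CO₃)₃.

Ce₂(CO₃)₃(s) ⇌ 2 Ce³⁺(aq) + 3 CO₃²⁻(aq)
With molar solubility s: [Ce³⁺] = 2s, [CO₃²⁻] = 3s.
Ksp = [Ce³⁺]^2[CO₃²⁻]^3 = (2s)^2 · (3s)^3 = 108s^5
108s^5 = 8.24×10⁻³⁵  ⇒  s^5 = 7.63×10⁻³⁷
s = (7.63×10⁻³⁷)^(1/5) = 5.98×10⁻⁸ mol/L

5.98×10⁻⁸ M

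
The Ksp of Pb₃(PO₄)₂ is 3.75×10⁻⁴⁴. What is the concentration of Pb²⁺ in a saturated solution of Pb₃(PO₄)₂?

Pb₃(PO₄)₂(s) ⇌ 3 Pb²⁺(aq) + 2 PO₄³⁻(aq)
With molar solubility s: [Pb²⁺] = 3s, [PO₄³⁻] = 2s.
Ksp = [Pb²⁺]^3[PO₄³⁻]^2 = (3s)^3 · (2s)^2 = 108s^5 = 3.75×10⁻⁴⁴
s = 8.09×10⁻¹⁰ mol L⁻¹
[Pb²⁺] = 3s = 2.43×10⁻⁹ mol L⁻¹

2.43×10⁻⁹ M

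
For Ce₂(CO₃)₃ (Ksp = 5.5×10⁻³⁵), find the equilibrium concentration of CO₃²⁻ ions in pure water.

Ce₂(CO₃)₃(s) ⇌ 2 Ce³⁺(aq) + 3 CO₃²⁻(aq)
With molar solubility s: [Ce³⁺] = 2s, [CO₃²⁻] = 3s.
Ksp = [Ce³⁺]^2[CO₃²⁻]^3 = (2s)^2 · (3s)^3 = 108s^5 = 5.5×10⁻³⁵
s = 5.5×10⁻⁸ mol L⁻¹
[CO₃²⁻] = 3s = 1.7×10⁻⁷ mol L⁻¹

1.7×10⁻⁷ M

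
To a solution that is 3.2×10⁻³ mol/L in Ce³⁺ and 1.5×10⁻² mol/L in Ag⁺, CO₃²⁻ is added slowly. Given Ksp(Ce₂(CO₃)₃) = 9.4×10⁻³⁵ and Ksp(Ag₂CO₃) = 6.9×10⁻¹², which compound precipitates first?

Ce₂(CO₃)₃

A salt starts to precipitate once the ion product Q reaches its Ksp.
For Ce₂(CO₃)₃: [CO₃²⁻] = (Ksp/[Ce³⁺]^2)^(1/3) = 2.1×10⁻¹⁰ mol/L
For Ag₂CO₃: [CO₃²⁻] = (Ksp/[Ag⁺]^2) = 3.1×10⁻⁸ mol/L
Ce₂(CO₃)₃ requires the lower [CO₃²⁻], so it precipitates first.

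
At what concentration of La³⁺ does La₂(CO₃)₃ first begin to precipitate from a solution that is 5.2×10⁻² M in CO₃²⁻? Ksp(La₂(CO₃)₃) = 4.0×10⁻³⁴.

A salt starts to precipitate once the ion product Q reaches its Ksp.
La₂(CO₃)₃(s) ⇌ 2 La³⁺(aq) + 3 CO₃²⁻(aq)
Ksp = [La³⁺]^2[CO₃²⁻]^3 = [La³⁺]^2(5.2×10⁻²)^3
[La³⁺]^2 = 4.0×10⁻³⁴ / (5.2×10⁻²)^3 = 2.8×10⁻³⁰
[La³⁺] = 1.7×10⁻¹⁵ M

1.7×10⁻¹⁵ M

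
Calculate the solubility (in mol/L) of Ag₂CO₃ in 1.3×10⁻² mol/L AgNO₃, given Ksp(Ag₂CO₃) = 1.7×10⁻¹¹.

1.0×10⁻⁷ M

Ag₂CO₃(s) ⇌ 2 Ag⁺(aq) + CO₃²⁻(aq)
With Ag⁺ already at 1.3×10⁻² mol/L and s small, take [Ag⁺] ≈ 1.3×10⁻² mol/L and [CO₃²⁻] = s.
Ksp = [Ag⁺]^2[CO₃²⁻] = (1.3×10⁻²)^2s
s = 1.7×10⁻¹¹ / (1.3×10⁻²)^2 = 1.0×10⁻⁷
s = 1.0×10⁻⁷ mol/L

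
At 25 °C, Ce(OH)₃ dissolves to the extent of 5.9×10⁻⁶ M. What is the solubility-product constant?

Ce(OH)₃(s) ⇌ Ce³⁺(aq) + 3 OH⁻(aq)
With molar solubility s: [Ce³⁺] = s, [OH⁻] = 3s.
Ksp = [Ce³⁺][OH⁻]^3 = s · (3s)^3 = 27s^4
Ksp = 27 × (5.9×10⁻⁶)^4 = 3.3×10⁻²⁰

Ksp = 3.3×10⁻²⁰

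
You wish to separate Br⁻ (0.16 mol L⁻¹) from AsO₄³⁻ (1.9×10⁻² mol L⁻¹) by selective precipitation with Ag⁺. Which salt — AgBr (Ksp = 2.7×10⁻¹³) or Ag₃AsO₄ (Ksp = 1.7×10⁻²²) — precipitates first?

Precipitation of each salt begins when its ion product equals Ksp.
For AgBr: [Ag⁺] = (Ksp/[Br⁻]) = 1.7×10⁻¹² mol L⁻¹
For Ag₃AsO₄: [Ag⁺] = (Ksp/[AsO₄³⁻])^(1/3) = 2.1×10⁻⁷ mol L⁻¹
Since AgBr needs less Ag⁺ to reach saturation, it precipitates first.

AgBr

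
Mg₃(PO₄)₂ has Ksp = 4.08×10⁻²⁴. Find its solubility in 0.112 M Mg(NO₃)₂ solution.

2.69×10⁻¹¹ M

Mg₃(PO₄)₂(s) ⇌ 3 Mg²⁺(aq) + 2 PO₄³⁻(aq)
The solution already contains Mg²⁺ at 0.112 M. Let s be the molar solubility of Mg₃(PO₄)₂.
[Mg²⁺] ≈ 0.112 M (common ion dominates); [PO₄³⁻] = 2s.
Ksp = [Mg²⁺]^3[PO₄³⁻]^2 = (0.112)^3(2s)^2
(2s)^2 = 4.08×10⁻²⁴ / (0.112)^3 = 2.90×10⁻²¹
s = 2.69×10⁻¹¹ M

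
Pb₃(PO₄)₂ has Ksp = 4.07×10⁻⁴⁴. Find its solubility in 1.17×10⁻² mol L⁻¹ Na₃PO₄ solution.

2.22×10⁻¹⁴ M

Pb₃(PO₄)₂(s) ⇌ 3 Pb²⁺(aq) + 2 PO₄³⁻(aq)
Let s be the solubility of Pb₃(PO₄)₂ here. The common ion gives [PO₄³⁻] ≈ 1.17×10⁻² mol L⁻¹, and [Pb²⁺] = 3s.
Ksp = [Pb²⁺]^3[PO₄³⁻]^2 = (3s)^3(1.17×10⁻²)^2
(3s)^3 = 4.07×10⁻⁴⁴ / (1.17×10⁻²)^2 = 2.97×10⁻⁴⁰
s = 2.22×10⁻¹⁴ mol L⁻¹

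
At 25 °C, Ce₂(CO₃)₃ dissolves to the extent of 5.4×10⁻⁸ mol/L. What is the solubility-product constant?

Ksp = 5.0×10⁻³⁵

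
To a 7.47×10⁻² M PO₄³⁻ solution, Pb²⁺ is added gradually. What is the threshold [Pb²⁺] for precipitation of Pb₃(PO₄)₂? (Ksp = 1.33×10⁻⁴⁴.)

Each salt precipitates once Q = Ksp for that salt.
Pb₃(PO₄)₂(s) ⇌ 3 Pb²⁺(aq) + 2 PO₄³⁻(aq)
Ksp = [Pb²⁺]^3[PO₄³⁻]^2 = [Pb²⁺]^3(7.47×10⁻²)^2
[Pb²⁺]^3 = 1.33×10⁻⁴⁴ / (7.47×10⁻²)^2 = 2.38×10⁻⁴²
[Pb²⁺] = 1.34×10⁻¹⁴ M

1.34×10⁻¹⁴ M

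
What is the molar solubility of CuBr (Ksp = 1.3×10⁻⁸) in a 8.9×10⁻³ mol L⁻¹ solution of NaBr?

1.5×10⁻⁶ M

CuBr(s) ⇌ Cu⁺(aq) + Br⁻(aq)
Br⁻ is already present at 8.9×10⁻³ mol L⁻¹. If s mol/L of CuBr dissolves, [Cu⁺] = s while [Br⁻] ≈ 8.9×10⁻³ mol L⁻¹.
Ksp = [Cu⁺][Br⁻] = s(8.9×10⁻³)
s = 1.3×10⁻⁸ / (8.9×10⁻³) = 1.5×10⁻⁶
s = 1.5×10⁻⁶ mol L⁻¹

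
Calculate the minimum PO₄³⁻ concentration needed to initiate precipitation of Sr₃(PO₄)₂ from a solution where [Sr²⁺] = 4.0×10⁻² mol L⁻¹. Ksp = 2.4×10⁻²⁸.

1.9×10⁻¹² M

A salt starts to precipitate once the ion product Q reaches its Ksp.
Sr₃(PO₄)₂(s) ⇌ 3 Sr²⁺(aq) + 2 PO₄³⁻(aq)
Ksp = [Sr²⁺]^3[PO₄³⁻]^2 = [PO₄³⁻]^2(4.0×10⁻²)^3
[PO₄³⁻]^2 = 2.4×10⁻²⁸ / (4.0×10⁻²)^3 = 3.8×10⁻²⁴
[PO₄³⁻] = 1.9×10⁻¹² mol L⁻¹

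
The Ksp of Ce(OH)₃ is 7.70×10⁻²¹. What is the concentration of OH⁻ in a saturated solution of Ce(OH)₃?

Ce(OH)₃(s) ⇌ Ce³⁺(aq) + 3 OH⁻(aq)
With molar solubility s: [Ce³⁺] = s, [OH⁻] = 3s.
Ksp = [Ce³⁺][OH⁻]^3 = s · (3s)^3 = 27s^4 = 7.70×10⁻²¹
s = 4.11×10⁻⁶ mol L⁻¹
[OH⁻] = 3s = 1.23×10⁻⁵ mol L⁻¹

1.23×10⁻⁵ M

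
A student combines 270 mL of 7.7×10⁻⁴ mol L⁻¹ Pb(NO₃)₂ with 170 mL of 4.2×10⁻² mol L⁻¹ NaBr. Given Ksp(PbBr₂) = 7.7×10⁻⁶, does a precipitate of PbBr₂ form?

Total volume after mixing = 270 + 170 = 440 mL.
[Pb²⁺] = (7.7×10⁻⁴)(270)/440 = 4.7×10⁻⁴ mol L⁻¹
[Br⁻] = (4.2×10⁻²)(170)/440 = 1.6×10⁻² mol L⁻¹
Q = [Pb²⁺][Br⁻]^2 = 1.2×10⁻⁷
Q < Ksp (1.2×10⁻⁷ vs 7.7×10⁻⁶); the solution remains unsaturated and no precipitate forms.

No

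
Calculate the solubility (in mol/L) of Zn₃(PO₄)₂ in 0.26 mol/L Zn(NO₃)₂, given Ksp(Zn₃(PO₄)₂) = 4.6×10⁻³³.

2.6×10⁻¹⁶ M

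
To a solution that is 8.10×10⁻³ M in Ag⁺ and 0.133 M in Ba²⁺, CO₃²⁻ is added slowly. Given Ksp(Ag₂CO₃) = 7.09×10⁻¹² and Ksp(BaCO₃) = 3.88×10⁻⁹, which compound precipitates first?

BaCO₃

The threshold for precipitation is Q = Ksp.
For Ag₂CO₃: [CO₃²⁻] = (Ksp/[Ag⁺]^2) = 1.08×10⁻⁷ M
For BaCO₃: [CO₃²⁻] = (Ksp/[Ba²⁺]) = 2.92×10⁻⁸ M
Since BaCO₃ needs less CO₃²⁻ to reach saturation, it precipitates first.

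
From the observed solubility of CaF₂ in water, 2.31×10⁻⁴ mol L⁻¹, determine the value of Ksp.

CaF₂(s) ⇌ Ca²⁺(aq) + 2 F⁻(aq)
Let s be the molar solubility. Then [Ca²⁺] = s and [F⁻] = 2s.
Ksp = [Ca²⁺][F⁻]^2 = s · (2s)^2 = 4s^3
Ksp = 4 × (2.31×10⁻⁴)^3 = 4.93×10⁻¹¹

Ksp = 4.93×10⁻¹¹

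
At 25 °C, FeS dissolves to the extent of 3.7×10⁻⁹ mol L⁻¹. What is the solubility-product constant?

Ksp = 1.4×10⁻¹⁷

FeS(s) ⇌ Fe²⁺(aq) + S²⁻(aq)
Let s be the molar solubility. Then [Fe²⁺] = s and [S²⁻] = s.
Ksp = [Fe²⁺][S²⁻] = s · s = s^2
Ksp = (3.7×10⁻⁹)^2 = 1.4×10⁻¹⁷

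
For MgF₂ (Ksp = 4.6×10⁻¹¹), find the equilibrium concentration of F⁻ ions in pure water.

MgF₂(s) ⇌ Mg²⁺(aq) + 2 F⁻(aq)
If s mol/L of MgF₂ dissolves, [Mg²⁺] = s and [F⁻] = 2s.
Ksp = [Mg²⁺][F⁻]^2 = s · (2s)^2 = 4s^3 = 4.6×10⁻¹¹
s = 2.3×10⁻⁴ mol/L
[F⁻] = 2s = 4.5×10⁻⁴ mol/L

4.5×10⁻⁴ M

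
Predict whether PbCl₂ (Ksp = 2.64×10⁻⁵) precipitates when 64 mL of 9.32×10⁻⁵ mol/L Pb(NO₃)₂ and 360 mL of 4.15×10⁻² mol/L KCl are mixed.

The combined volume is 424 mL.
[Pb²⁺] = (9.32×10⁻⁵)(64)/424 = 1.41×10⁻⁵ mol/L
[Cl⁻] = (4.15×10⁻²)(360)/424 = 3.52×10⁻² mol/L
Q = [Pb²⁺][Cl⁻]^2 = 1.75×10⁻⁸
Q = 1.75×10⁻⁸ < Ksp = 2.64×10⁻⁵, so the solution is unsaturated and no precipitate forms.

No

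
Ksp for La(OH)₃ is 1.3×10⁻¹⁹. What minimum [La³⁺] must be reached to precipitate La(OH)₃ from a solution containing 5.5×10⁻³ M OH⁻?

7.8×10⁻¹³ M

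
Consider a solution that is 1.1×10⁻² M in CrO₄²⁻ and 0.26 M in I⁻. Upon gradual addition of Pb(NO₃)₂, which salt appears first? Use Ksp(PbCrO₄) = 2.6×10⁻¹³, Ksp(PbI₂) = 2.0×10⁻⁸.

The threshold for precipitation is Q = Ksp.
For PbCrO₄: [Pb²⁺] = (Ksp/[CrO₄²⁻]) = 2.4×10⁻¹¹ M
For PbI₂: [Pb²⁺] = (Ksp/[I⁻]^2) = 3.0×10⁻⁷ M
The smaller threshold [Pb²⁺] is reached first, so PbCrO₄ precipitates first.

PbCrO₄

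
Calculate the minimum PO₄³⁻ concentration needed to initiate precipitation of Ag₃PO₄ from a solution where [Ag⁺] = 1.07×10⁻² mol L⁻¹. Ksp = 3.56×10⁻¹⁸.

2.91×10⁻¹² M

Each salt precipitates once Q = Ksp for that salt.
Ag₃PO₄(s) ⇌ 3 Ag⁺(aq) + PO₄³⁻(aq)
Ksp = [Ag⁺]^3[PO₄³⁻] = [PO₄³⁻](1.07×10⁻²)^3
[PO₄³⁻] = 3.56×10⁻¹⁸ / (1.07×10⁻²)^3 = 2.91×10⁻¹²
[PO₄³⁻] = 2.91×10⁻¹² mol L⁻¹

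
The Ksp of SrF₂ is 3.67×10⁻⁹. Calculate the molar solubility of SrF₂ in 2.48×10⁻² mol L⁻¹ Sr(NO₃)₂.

1.92×10⁻⁴ M

SrF₂(s) ⇌ Sr²⁺(aq) + 2 F⁻(aq)
With Sr²⁺ already at 2.48×10⁻² mol L⁻¹ and s small, take [Sr²⁺] ≈ 2.48×10⁻² mol L⁻¹ and [F⁻] = 2s.
Ksp = [Sr²⁺][F⁻]^2 = (2.48×10⁻²)(2s)^2
(2s)^2 = 3.67×10⁻⁹ / (2.48×10⁻²) = 1.48×10⁻⁷
s = 1.92×10⁻⁴ mol L⁻¹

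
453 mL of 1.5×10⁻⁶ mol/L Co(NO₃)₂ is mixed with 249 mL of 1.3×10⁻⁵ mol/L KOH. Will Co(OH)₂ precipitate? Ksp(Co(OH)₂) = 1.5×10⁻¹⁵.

Total volume after mixing = 453 + 249 = 702 mL.
[Co²⁺] = (1.5×10⁻⁶)(453)/702 = 9.7×10⁻⁷ mol/L
[OH⁻] = (1.3×10⁻⁵)(249)/702 = 4.6×10⁻⁶ mol/L
Q = [Co²⁺][OH⁻]^2 = 2.1×10⁻¹⁷
Since Q (2.1×10⁻¹⁷) is less than Ksp (1.5×10⁻¹⁵), no Co(OH)₂ precipitates.

No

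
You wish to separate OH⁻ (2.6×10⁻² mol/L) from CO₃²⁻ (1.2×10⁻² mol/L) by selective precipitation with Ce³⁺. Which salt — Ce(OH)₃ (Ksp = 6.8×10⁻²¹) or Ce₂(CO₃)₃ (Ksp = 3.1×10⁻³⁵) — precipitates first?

Ce(OH)₃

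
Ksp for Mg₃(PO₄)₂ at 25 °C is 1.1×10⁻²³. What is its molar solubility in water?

1.0×10⁻⁵ M

Mg₃(PO₄)₂(s) ⇌ 3 Mg²⁺(aq) + 2 PO₄³⁻(aq)
For each mole of Mg₃(PO₄)₂ that dissolves per liter, [Mg²⁺] = 3s and [PO₄³⁻] = 2s; let s denote this solubility.
Ksp = [Mg²⁺]^3[PO₄³⁻]^2 = (3s)^3 · (2s)^2 = 108s^5
108s^5 = 1.1×10⁻²³  ⇒  s^5 = 1.0×10⁻²⁵
s = (1.0×10⁻²⁵)^(1/5) = 1.0×10⁻⁵ mol/L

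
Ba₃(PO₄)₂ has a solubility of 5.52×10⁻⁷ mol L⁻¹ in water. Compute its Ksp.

Ksp = 5.54×10⁻³⁰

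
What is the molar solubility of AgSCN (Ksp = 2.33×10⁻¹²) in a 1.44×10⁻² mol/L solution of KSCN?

AgSCN(s) ⇌ Ag⁺(aq) + SCN⁻(aq)
With SCN⁻ already at 1.44×10⁻² mol/L and s small, take [SCN⁻] ≈ 1.44×10⁻² mol/L and [Ag⁺] = s.
Ksp = [Ag⁺][SCN⁻] = s(1.44×10⁻²)
s = 2.33×10⁻¹² / (1.44×10⁻²) = 1.62×10⁻¹⁰
s = 1.62×10⁻¹⁰ mol/L

1.62×10⁻¹⁰ M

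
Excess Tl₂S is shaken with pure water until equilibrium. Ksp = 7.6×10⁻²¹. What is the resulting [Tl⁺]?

2.5×10⁻⁷ M

Tl₂S(s) ⇌ 2 Tl⁺(aq) + S²⁻(aq)
Let s be the molar solubility. Then [Tl⁺] = 2s and [S²⁻] = s.
Ksp = [Tl⁺]^2[S²⁻] = (2s)^2 · s = 4s^3 = 7.6×10⁻²¹
s = 1.2×10⁻⁷ M
[Tl⁺] = 2s = 2.5×10⁻⁷ M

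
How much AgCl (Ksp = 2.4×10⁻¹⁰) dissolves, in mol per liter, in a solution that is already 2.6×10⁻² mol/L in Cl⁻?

9.2×10⁻⁹ M

AgCl(s) ⇌ Ag⁺(aq) + Cl⁻(aq)
The solution already contains Cl⁻ at 2.6×10⁻² mol/L. Let s be the molar solubility of AgCl.
[Cl⁻] ≈ 2.6×10⁻² mol/L (common ion dominates); [Ag⁺] = s.
Ksp = [Ag⁺][Cl⁻] = s(2.6×10⁻²)
s = 2.4×10⁻¹⁰ / (2.6×10⁻²) = 9.2×10⁻⁹
s = 9.2×10⁻⁹ mol/L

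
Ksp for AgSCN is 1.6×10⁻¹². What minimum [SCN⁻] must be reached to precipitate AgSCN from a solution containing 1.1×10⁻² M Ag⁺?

1.5×10⁻¹⁰ M

The threshold for precipitation is Q = Ksp.
AgSCN(s) ⇌ Ag⁺(aq) + SCN⁻(aq)
Ksp = [Ag⁺][SCN⁻] = [SCN⁻](1.1×10⁻²)
[SCN⁻] = 1.6×10⁻¹² / (1.1×10⁻²) = 1.5×10⁻¹⁰
[SCN⁻] = 1.5×10⁻¹⁰ M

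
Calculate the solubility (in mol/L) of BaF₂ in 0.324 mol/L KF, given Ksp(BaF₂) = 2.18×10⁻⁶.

BaF₂(s) ⇌ Ba²⁺(aq) + 2 F⁻(aq)
With F⁻ already at 0.324 mol/L and s small, take [F⁻] ≈ 0.324 mol/L and [Ba²⁺] = s.
Ksp = [Ba²⁺][F⁻]^2 = s(0.324)^2
s = 2.18×10⁻⁶ / (0.324)^2 = 2.08×10⁻⁵
s = 2.08×10⁻⁵ mol/L

2.08×10⁻⁵ M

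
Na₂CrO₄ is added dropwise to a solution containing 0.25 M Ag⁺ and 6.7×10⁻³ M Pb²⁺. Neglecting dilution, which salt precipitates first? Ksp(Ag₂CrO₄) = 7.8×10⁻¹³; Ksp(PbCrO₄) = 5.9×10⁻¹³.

Ag₂CrO₄

A salt starts to precipitate once the ion product Q reaches its Ksp.
For Ag₂CrO₄: [CrO₄²⁻] = (Ksp/[Ag⁺]^2) = 1.2×10⁻¹¹ M
For PbCrO₄: [CrO₄²⁻] = (Ksp/[Pb²⁺]) = 8.8×10⁻¹¹ M
Ag₂CrO₄ requires the lower [CrO₄²⁻], so it precipitates first.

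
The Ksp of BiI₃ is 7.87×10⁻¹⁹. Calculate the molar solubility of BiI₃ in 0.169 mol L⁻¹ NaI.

1.63×10⁻¹⁶ M

BiI₃(s) ⇌ Bi³⁺(aq) + 3 I⁻(aq)
Let s be the solubility of BiI₃ here. The common ion gives [I⁻] ≈ 0.169 mol L⁻¹, and [Bi³⁺] = s.
Ksp = [Bi³⁺][I⁻]^3 = s(0.169)^3
s = 7.87×10⁻¹⁹ / (0.169)^3 = 1.63×10⁻¹⁶
s = 1.63×10⁻¹⁶ mol L⁻¹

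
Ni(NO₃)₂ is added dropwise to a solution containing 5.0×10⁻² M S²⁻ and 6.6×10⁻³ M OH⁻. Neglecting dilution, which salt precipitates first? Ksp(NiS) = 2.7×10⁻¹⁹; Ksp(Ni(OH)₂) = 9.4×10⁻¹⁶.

NiS

A salt starts to precipitate once the ion product Q reaches its Ksp.
For NiS: [Ni²⁺] = (Ksp/[S²⁻]) = 5.4×10⁻¹⁸ M
For Ni(OH)₂: [Ni²⁺] = (Ksp/[OH⁻]^2) = 2.2×10⁻¹¹ M
The smaller threshold [Ni²⁺] is reached first, so NiS precipitates first.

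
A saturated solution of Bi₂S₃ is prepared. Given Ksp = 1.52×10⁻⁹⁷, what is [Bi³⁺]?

Bi₂S₃(s) ⇌ 2 Bi³⁺(aq) + 3 S²⁻(aq)
For each mole of Bi₂S₃ that dissolves per liter, [Bi³⁺] = 2s and [S²⁻] = 3s; let s denote this solubility.
Ksp = [Bi³⁺]^2[S²⁻]^3 = (2s)^2 · (3s)^3 = 108s^5 = 1.52×10⁻⁹⁷
s = 1.70×10⁻²⁰ M
[Bi³⁺] = 2s = 3.39×10⁻²⁰ M

3.39×10⁻²⁰ M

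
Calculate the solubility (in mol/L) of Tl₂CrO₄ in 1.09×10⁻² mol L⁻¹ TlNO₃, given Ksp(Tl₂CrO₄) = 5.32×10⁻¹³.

4.48×10⁻⁹ M

Tl₂CrO₄(s) ⇌ 2 Tl⁺(aq) + CrO₄²⁻(aq)
The solution already contains Tl⁺ at 1.09×10⁻² mol L⁻¹. Let s be the molar solubility of Tl₂CrO₄.
[Tl⁺] ≈ 1.09×10⁻² mol L⁻¹ (common ion dominates); [CrO₄²⁻] = s.
Ksp = [Tl⁺]^2[CrO₄²⁻] = (1.09×10⁻²)^2s
s = 5.32×10⁻¹³ / (1.09×10⁻²)^2 = 4.48×10⁻⁹
s = 4.48×10⁻⁹ mol L⁻¹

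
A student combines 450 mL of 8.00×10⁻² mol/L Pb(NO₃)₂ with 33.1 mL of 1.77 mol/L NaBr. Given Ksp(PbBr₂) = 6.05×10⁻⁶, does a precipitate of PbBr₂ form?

After mixing, V = 450 mL + 33.1 mL = 483.1 mL.
[Pb²⁺] = (8.00×10⁻²)(450)/483.1 = 7.45×10⁻² mol/L
[Br⁻] = (1.77)(33.1)/483.1 = 0.121 mol/L
Q = [Pb²⁺][Br⁻]^2 = 1.10×10⁻³
Since Q (1.10×10⁻³) exceeds Ksp (6.05×10⁻⁶), PbBr₂ will precipitate.

Yes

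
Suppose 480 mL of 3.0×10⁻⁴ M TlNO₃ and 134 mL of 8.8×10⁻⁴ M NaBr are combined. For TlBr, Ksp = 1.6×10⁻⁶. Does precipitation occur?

Total volume after mixing = 480 + 134 = 614 mL.
[Tl⁺] = (3.0×10⁻⁴)(480)/614 = 2.3×10⁻⁴ M
[Br⁻] = (8.8×10⁻⁴)(134)/614 = 1.9×10⁻⁴ M
Q = [Tl⁺][Br⁻] = 4.5×10⁻⁸
Since Q (4.5×10⁻⁸) is less than Ksp (1.6×10⁻⁶), no TlBr precipitates.

No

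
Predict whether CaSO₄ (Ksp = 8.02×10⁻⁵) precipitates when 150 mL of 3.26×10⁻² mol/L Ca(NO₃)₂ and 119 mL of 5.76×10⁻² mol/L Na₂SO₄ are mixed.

Yes

The combined volume is 269 mL.
[Ca²⁺] = (3.26×10⁻²)(150)/269 = 1.82×10⁻² mol/L
[SO₄²⁻] = (5.76×10⁻²)(119)/269 = 2.55×10⁻² mol/L
Q = [Ca²⁺][SO₄²⁻] = 4.63×10⁻⁴
Q = 4.63×10⁻⁴ > Ksp = 8.02×10⁻⁵, so the solution is supersaturated and CaSO₄ precipitates.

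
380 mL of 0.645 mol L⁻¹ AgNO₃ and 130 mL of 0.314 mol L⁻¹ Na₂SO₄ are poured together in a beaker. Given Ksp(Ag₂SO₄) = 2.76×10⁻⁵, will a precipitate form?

Yes

Total volume after mixing = 380 + 130 = 510 mL.
[Ag⁺] = (0.645)(380)/510 = 0.481 mol L⁻¹
[SO₄²⁻] = (0.314)(130)/510 = 8.00×10⁻² mol L⁻¹
Q = [Ag⁺]^2[SO₄²⁻] = 1.85×10⁻²
Since Q (1.85×10⁻²) exceeds Ksp (2.76×10⁻⁵), Ag₂SO₄ will precipitate.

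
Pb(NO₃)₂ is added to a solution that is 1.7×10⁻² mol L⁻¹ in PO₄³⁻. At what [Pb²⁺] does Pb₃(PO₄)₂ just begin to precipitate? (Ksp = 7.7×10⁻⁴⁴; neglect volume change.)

Precipitation begins when Q = Ksp.
Pb₃(PO₄)₂(s) ⇌ 3 Pb²⁺(aq) + 2 PO₄³⁻(aq)
Ksp = [Pb²⁺]^3[PO₄³⁻]^2 = [Pb²⁺]^3(1.7×10⁻²)^2
[Pb²⁺]^3 = 7.7×10⁻⁴⁴ / (1.7×10⁻²)^2 = 2.7×10⁻⁴⁰
[Pb²⁺] = 6.4×10⁻¹⁴ mol L⁻¹

6.4×10⁻¹⁴ M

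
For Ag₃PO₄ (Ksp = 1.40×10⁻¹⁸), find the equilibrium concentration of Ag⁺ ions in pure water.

4.53×10⁻⁵ M

Ag₃PO₄(s) ⇌ 3 Ag⁺(aq) + PO₄³⁻(aq)
If s mol/L of Ag₃PO₄ dissolves, [Ag⁺] = 3s and [PO₄³⁻] = s.
Ksp = [Ag⁺]^3[PO₄³⁻] = (3s)^3 · s = 27s^4 = 1.40×10⁻¹⁸
s = 1.51×10⁻⁵ mol/L
[Ag⁺] = 3s = 4.53×10⁻⁵ mol/L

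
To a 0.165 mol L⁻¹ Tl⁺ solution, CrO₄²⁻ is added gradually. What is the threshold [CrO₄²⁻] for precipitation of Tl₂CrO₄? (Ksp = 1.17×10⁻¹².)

Each salt precipitates once Q = Ksp for that salt.
Tl₂CrO₄(s) ⇌ 2 Tl⁺(aq) + CrO₄²⁻(aq)
Ksp = [Tl⁺]^2[CrO₄²⁻] = [CrO₄²⁻](0.165)^2
[CrO₄²⁻] = 1.17×10⁻¹² / (0.165)^2 = 4.30×10⁻¹¹
[CrO₄²⁻] = 4.30×10⁻¹¹ mol L⁻¹

4.30×10⁻¹¹ M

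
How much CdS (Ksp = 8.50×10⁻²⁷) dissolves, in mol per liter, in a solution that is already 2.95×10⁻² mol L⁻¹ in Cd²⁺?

2.88×10⁻²⁵ M

CdS(s) ⇌ Cd²⁺(aq) + S²⁻(aq)
The solution already contains Cd²⁺ at 2.95×10⁻² mol L⁻¹. Let s be the molar solubility of CdS.
[Cd²⁺] ≈ 2.95×10⁻² mol L⁻¹ (common ion dominates); [S²⁻] = s.
Ksp = [Cd²⁺][S²⁻] = (2.95×10⁻²)s
s = 8.50×10⁻²⁷ / (2.95×10⁻²) = 2.88×10⁻²⁵
s = 2.88×10⁻²⁵ mol L⁻¹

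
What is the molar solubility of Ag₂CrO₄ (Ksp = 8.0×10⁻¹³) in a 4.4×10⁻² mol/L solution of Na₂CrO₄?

2.1×10⁻⁶ M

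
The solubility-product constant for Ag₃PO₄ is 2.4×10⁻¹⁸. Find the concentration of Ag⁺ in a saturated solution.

5.2×10⁻⁵ M

Ag₃PO₄(s) ⇌ 3 Ag⁺(aq) + PO₄³⁻(aq)
Let s be the molar solubility. Then [Ag⁺] = 3s and [PO₄³⁻] = s.
Ksp = [Ag⁺]^3[PO₄³⁻] = (3s)^3 · s = 27s^4 = 2.4×10⁻¹⁸
s = 1.7×10⁻⁵ mol L⁻¹
[Ag⁺] = 3s = 5.2×10⁻⁵ mol L⁻¹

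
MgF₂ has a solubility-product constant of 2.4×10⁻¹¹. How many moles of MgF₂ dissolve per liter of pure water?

1.8×10⁻⁴ M

MgF₂(s) ⇌ Mg²⁺(aq) + 2 F⁻(aq)
If s mol/L of MgF₂ dissolves, [Mg²⁺] = s and [F⁻] = 2s.
Ksp = [Mg²⁺][F⁻]^2 = s · (2s)^2 = 4s^3
4s^3 = 2.4×10⁻¹¹  ⇒  s^3 = 6.0×10⁻¹²
s = 1.8×10⁻⁴ mol/L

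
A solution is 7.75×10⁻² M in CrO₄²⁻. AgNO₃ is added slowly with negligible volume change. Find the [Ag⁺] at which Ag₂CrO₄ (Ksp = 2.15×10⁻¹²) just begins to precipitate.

5.27×10⁻⁶ M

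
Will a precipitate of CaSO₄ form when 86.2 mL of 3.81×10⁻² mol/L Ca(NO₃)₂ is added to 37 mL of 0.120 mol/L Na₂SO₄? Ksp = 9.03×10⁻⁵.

Yes

The combined volume is 123.2 mL.
[Ca²⁺] = (3.81×10⁻²)(86.2)/123.2 = 2.67×10⁻² mol/L
[SO₄²⁻] = (0.120)(37)/123.2 = 3.60×10⁻² mol/L
Q = [Ca²⁺][SO₄²⁻] = 9.61×10⁻⁴
Q = 9.61×10⁻⁴ > Ksp = 9.03×10⁻⁵, so the solution is supersaturated and CaSO₄ precipitates.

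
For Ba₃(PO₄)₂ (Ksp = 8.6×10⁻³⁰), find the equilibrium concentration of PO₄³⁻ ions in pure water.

Ba₃(PO₄)₂(s) ⇌ 3 Ba²⁺(aq) + 2 PO₄³⁻(aq)
If s mol/L of Ba₃(PO₄)₂ dissolves, [Ba²⁺] = 3s and [PO₄³⁻] = 2s.
Ksp = [Ba²⁺]^3[PO₄³⁻]^2 = (3s)^3 · (2s)^2 = 108s^5 = 8.6×10⁻³⁰
s = 6.0×10⁻⁷ M
[PO₄³⁻] = 2s = 1.2×10⁻⁶ M

1.2×10⁻⁶ M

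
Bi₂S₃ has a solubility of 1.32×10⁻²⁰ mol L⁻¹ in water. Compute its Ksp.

Ksp = 4.33×10⁻⁹⁸

Bi₂S₃(s) ⇌ 2 Bi³⁺(aq) + 3 S²⁻(aq)
With molar solubility s: [Bi³⁺] = 2s, [S²⁻] = 3s.
Ksp = [Bi³⁺]^2[S²⁻]^3 = (2s)^2 · (3s)^3 = 108s^5
Ksp = 108 × (1.32×10⁻²⁰)^5 = 4.33×10⁻⁹⁸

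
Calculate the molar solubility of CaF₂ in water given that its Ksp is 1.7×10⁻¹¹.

1.6×10⁻⁴ M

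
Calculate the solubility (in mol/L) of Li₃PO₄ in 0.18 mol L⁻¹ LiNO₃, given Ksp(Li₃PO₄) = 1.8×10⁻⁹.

3.1×10⁻⁷ M

Li₃PO₄(s) ⇌ 3 Li⁺(aq) + PO₄³⁻(aq)
The solution already contains Li⁺ at 0.18 mol L⁻¹. Let s be the molar solubility of Li₃PO₄.
[Li⁺] ≈ 0.18 mol L⁻¹ (common ion dominates); [PO₄³⁻] = s.
Ksp = [Li⁺]^3[PO₄³⁻] = (0.18)^3s
s = 1.8×10⁻⁹ / (0.18)^3 = 3.1×10⁻⁷
s = 3.1×10⁻⁷ mol L⁻¹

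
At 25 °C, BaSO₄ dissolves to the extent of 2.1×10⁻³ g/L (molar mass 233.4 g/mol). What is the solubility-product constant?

Molar solubility s = (2.1×10⁻³ g/L) / (233.4 g/mol) = 8.997×10⁻⁶ mol/L
BaSO₄(s) ⇌ Ba²⁺(aq) + SO₄²⁻(aq)
With molar solubility s: [Ba²⁺] = s, [SO₄²⁻] = s.
Ksp = [Ba²⁺][SO₄²⁻] = s · s = s^2
Ksp = (8.997×10⁻⁶)^2 = 8.1×10⁻¹¹

Ksp = 8.1×10⁻¹¹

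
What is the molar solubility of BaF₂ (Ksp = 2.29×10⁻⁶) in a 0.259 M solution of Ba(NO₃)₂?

BaF₂(s) ⇌ Ba²⁺(aq) + 2 F⁻(aq)
Ba²⁺ is already present at 0.259 M. If s mol/L of BaF₂ dissolves, [F⁻] = 2s while [Ba²⁺] ≈ 0.259 M.
Ksp = [Ba²⁺][F⁻]^2 = (0.259)(2s)^2
(2s)^2 = 2.29×10⁻⁶ / (0.259) = 8.84×10⁻⁶
s = 1.49×10⁻³ M

1.49×10⁻³ M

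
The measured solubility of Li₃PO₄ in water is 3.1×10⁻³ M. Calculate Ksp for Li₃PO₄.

Ksp = 2.5×10⁻⁹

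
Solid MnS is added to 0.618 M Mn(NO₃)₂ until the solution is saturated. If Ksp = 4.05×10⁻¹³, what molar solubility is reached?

6.55×10⁻¹³ M

MnS(s) ⇌ Mn²⁺(aq) + S²⁻(aq)
Mn²⁺ is already present at 0.618 M. If s mol/L of MnS dissolves, [S²⁻] = s while [Mn²⁺] ≈ 0.618 M.
Ksp = [Mn²⁺][S²⁻] = (0.618)s
s = 4.05×10⁻¹³ / (0.618) = 6.55×10⁻¹³
s = 6.55×10⁻¹³ M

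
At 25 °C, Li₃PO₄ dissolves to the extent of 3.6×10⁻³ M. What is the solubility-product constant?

Ksp = 4.5×10⁻⁹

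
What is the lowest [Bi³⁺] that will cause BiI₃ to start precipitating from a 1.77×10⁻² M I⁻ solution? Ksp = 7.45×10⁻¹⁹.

The threshold for precipitation is Q = Ksp.
BiI₃(s) ⇌ Bi³⁺(aq) + 3 I⁻(aq)
Ksp = [Bi³⁺][I⁻]^3 = [Bi³⁺](1.77×10⁻²)^3
[Bi³⁺] = 7.45×10⁻¹⁹ / (1.77×10⁻²)^3 = 1.34×10⁻¹³
[Bi³⁺] = 1.34×10⁻¹³ M

1.34×10⁻¹³ M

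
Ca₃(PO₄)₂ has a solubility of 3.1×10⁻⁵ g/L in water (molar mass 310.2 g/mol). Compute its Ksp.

Ksp = 1.1×10⁻³³

Molar solubility s = (3.1×10⁻⁵ g/L) / (310.2 g/mol) = 9.994×10⁻⁸ mol/L
Ca₃(PO₄)₂(s) ⇌ 3 Ca²⁺(aq) + 2 PO₄³⁻(aq)
For each mole of Ca₃(PO₄)₂ that dissolves per liter, [Ca²⁺] = 3s and [PO₄³⁻] = 2s; let s denote this solubility.
Ksp = [Ca²⁺]^3[PO₄³⁻]^2 = (3s)^3 · (2s)^2 = 108s^5
Ksp = 108 × (9.994×10⁻⁸)^5 = 1.1×10⁻³³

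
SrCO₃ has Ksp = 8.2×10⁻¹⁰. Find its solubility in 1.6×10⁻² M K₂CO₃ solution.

5.1×10⁻⁸ M

SrCO₃(s) ⇌ Sr²⁺(aq) + CO₃²⁻(aq)
The solution already contains CO₃²⁻ at 1.6×10⁻² M. Let s be the molar solubility of SrCO₃.
[CO₃²⁻] ≈ 1.6×10⁻² M (common ion dominates); [Sr²⁺] = s.
Ksp = [Sr²⁺][CO₃²⁻] = s(1.6×10⁻²)
s = 8.2×10⁻¹⁰ / (1.6×10⁻²) = 5.1×10⁻⁸
s = 5.1×10⁻⁸ M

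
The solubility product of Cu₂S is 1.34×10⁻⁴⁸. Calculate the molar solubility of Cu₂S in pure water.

6.95×10⁻¹⁷ M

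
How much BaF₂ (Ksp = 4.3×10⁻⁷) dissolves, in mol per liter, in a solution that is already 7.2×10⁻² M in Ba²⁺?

1.2×10⁻³ M

BaF₂(s) ⇌ Ba²⁺(aq) + 2 F⁻(aq)
With Ba²⁺ already at 7.2×10⁻² M and s small, take [Ba²⁺] ≈ 7.2×10⁻² M and [F⁻] = 2s.
Ksp = [Ba²⁺][F⁻]^2 = (7.2×10⁻²)(2s)^2
(2s)^2 = 4.3×10⁻⁷ / (7.2×10⁻²) = 6.0×10⁻⁶
s = 1.2×10⁻³ M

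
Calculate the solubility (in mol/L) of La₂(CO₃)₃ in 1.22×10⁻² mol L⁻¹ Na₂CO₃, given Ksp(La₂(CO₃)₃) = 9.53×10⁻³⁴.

1.15×10⁻¹⁴ M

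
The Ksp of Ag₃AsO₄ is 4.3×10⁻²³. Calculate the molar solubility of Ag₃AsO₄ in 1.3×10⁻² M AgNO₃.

2.0×10⁻¹⁷ M

Ag₃AsO₄(s) ⇌ 3 Ag⁺(aq) + AsO₄³⁻(aq)
Let s be the solubility of Ag₃AsO₄ here. The common ion gives [Ag⁺] ≈ 1.3×10⁻² M, and [AsO₄³⁻] = s.
Ksp = [Ag⁺]^3[AsO₄³⁻] = (1.3×10⁻²)^3s
s = 4.3×10⁻²³ / (1.3×10⁻²)^3 = 2.0×10⁻¹⁷
s = 2.0×10⁻¹⁷ M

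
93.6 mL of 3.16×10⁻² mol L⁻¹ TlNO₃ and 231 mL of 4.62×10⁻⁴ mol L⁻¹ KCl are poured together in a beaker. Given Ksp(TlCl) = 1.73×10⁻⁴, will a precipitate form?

Total volume after mixing = 93.6 + 231 = 324.6 mL.
[Tl⁺] = (3.16×10⁻²)(93.6)/324.6 = 9.11×10⁻³ mol L⁻¹
[Cl⁻] = (4.62×10⁻⁴)(231)/324.6 = 3.29×10⁻⁴ mol L⁻¹
Q = [Tl⁺][Cl⁻] = 3.00×10⁻⁶
Since Q (3.00×10⁻⁶) is less than Ksp (1.73×10⁻⁴), no TlCl precipitates.

No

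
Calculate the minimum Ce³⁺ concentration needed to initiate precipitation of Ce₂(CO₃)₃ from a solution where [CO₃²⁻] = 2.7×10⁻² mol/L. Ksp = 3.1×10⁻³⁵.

Each salt precipitates once Q = Ksp for that salt.
Ce₂(CO₃)₃(s) ⇌ 2 Ce³⁺(aq) + 3 CO₃²⁻(aq)
Ksp = [Ce³⁺]^2[CO₃²⁻]^3 = [Ce³⁺]^2(2.7×10⁻²)^3
[Ce³⁺]^2 = 3.1×10⁻³⁵ / (2.7×10⁻²)^3 = 1.6×10⁻³⁰
[Ce³⁺] = 1.3×10⁻¹⁵ mol/L

1.3×10⁻¹⁵ M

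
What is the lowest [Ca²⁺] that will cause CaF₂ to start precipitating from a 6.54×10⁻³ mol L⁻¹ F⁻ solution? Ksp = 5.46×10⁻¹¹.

1.28×10⁻⁶ M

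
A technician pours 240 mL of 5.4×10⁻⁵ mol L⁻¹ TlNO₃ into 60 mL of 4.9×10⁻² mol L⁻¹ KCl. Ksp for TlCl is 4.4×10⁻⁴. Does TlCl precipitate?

No

After mixing, V = 240 mL + 60 mL = 300 mL.
[Tl⁺] = (5.4×10⁻⁵)(240)/300 = 4.3×10⁻⁵ mol L⁻¹
[Cl⁻] = (4.9×10⁻²)(60)/300 = 9.8×10⁻³ mol L⁻¹
Q = [Tl⁺][Cl⁻] = 4.2×10⁻⁷
Since Q (4.2×10⁻⁷) is less than Ksp (4.4×10⁻⁴), no TlCl precipitates.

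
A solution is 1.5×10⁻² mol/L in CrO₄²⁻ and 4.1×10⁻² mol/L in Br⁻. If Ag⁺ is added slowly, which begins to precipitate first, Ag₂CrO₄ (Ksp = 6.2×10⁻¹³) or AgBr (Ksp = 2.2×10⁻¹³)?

AgBr

Precipitation of each salt begins when its ion product equals Ksp.
For Ag₂CrO₄: [Ag⁺] = (Ksp/[CrO₄²⁻])^(1/2) = 6.4×10⁻⁶ mol/L
For AgBr: [Ag⁺] = (Ksp/[Br⁻]) = 5.4×10⁻¹² mol/L
The smaller threshold [Ag⁺] is reached first, so AgBr precipitates first.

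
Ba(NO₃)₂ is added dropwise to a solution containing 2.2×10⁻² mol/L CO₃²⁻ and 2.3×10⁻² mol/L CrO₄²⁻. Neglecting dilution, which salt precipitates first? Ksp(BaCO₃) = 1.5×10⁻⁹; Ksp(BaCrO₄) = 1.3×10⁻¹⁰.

BaCrO₄

Precipitation of each salt begins when its ion product equals Ksp.
For BaCO₃: [Ba²⁺] = (Ksp/[CO₃²⁻]) = 6.8×10⁻⁸ mol/L
For BaCrO₄: [Ba²⁺] = (Ksp/[CrO₄²⁻]) = 5.7×10⁻⁹ mol/L
The smaller threshold [Ba²⁺] is reached first, so BaCrO₄ precipitates first.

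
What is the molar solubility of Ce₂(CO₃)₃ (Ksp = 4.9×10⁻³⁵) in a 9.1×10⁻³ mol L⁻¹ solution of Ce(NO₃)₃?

2.8×10⁻¹¹ M

Ce₂(CO₃)₃(s) ⇌ 2 Ce³⁺(aq) + 3 CO₃²⁻(aq)
Let s be the solubility of Ce₂(CO₃)₃ here. The common ion gives [Ce³⁺] ≈ 9.1×10⁻³ mol L⁻¹, and [CO₃²⁻] = 3s.
Ksp = [Ce³⁺]^2[CO₃²⁻]^3 = (9.1×10⁻³)^2(3s)^3
(3s)^3 = 4.9×10⁻³⁵ / (9.1×10⁻³)^2 = 5.9×10⁻³¹
s = 2.8×10⁻¹¹ mol L⁻¹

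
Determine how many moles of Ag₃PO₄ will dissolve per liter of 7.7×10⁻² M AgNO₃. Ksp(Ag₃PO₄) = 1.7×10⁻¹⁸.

3.7×10⁻¹⁵ M

Ag₃PO₄(s) ⇌ 3 Ag⁺(aq) + PO₄³⁻(aq)
Let s be the solubility of Ag₃PO₄ here. The common ion gives [Ag⁺] ≈ 7.7×10⁻² M, and [PO₄³⁻] = s.
Ksp = [Ag⁺]^3[PO₄³⁻] = (7.7×10⁻²)^3s
s = 1.7×10⁻¹⁸ / (7.7×10⁻²)^3 = 3.7×10⁻¹⁵
s = 3.7×10⁻¹⁵ M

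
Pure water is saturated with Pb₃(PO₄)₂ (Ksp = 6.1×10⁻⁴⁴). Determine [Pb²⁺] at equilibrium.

Pb₃(PO₄)₂(s) ⇌ 3 Pb²⁺(aq) + 2 PO₄³⁻(aq)
With molar solubility s: [Pb²⁺] = 3s, [PO₄³⁻] = 2s.
Ksp = [Pb²⁺]^3[PO₄³⁻]^2 = (3s)^3 · (2s)^2 = 108s^5 = 6.1×10⁻⁴⁴
s = 8.9×10⁻¹⁰ mol L⁻¹
[Pb²⁺] = 3s = 2.7×10⁻⁹ mol L⁻¹

2.7×10⁻⁹ M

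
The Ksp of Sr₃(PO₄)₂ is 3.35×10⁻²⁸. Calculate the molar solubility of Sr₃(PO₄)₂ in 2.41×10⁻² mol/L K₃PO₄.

Sr₃(PO₄)₂(s) ⇌ 3 Sr²⁺(aq) + 2 PO₄³⁻(aq)
PO₄³⁻ is already present at 2.41×10⁻² mol/L. If s mol/L of Sr₃(PO₄)₂ dissolves, [Sr²⁺] = 3s while [PO₄³⁻] ≈ 2.41×10⁻² mol/L.
Ksp = [Sr²⁺]^3[PO₄³⁻]^2 = (3s)^3(2.41×10⁻²)^2
(3s)^3 = 3.35×10⁻²⁸ / (2.41×10⁻²)^2 = 5.77×10⁻²⁵
s = 2.77×10⁻⁹ mol/L

2.77×10⁻⁹ M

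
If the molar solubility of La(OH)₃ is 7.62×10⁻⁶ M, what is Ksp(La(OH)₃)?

Ksp = 9.10×10⁻²⁰

La(OH)₃(s) ⇌ La³⁺(aq) + 3 OH⁻(aq)
For each mole of La(OH)₃ that dissolves per liter, [La³⁺] = s and [OH⁻] = 3s; let s denote this solubility.
Ksp = [La³⁺][OH⁻]^3 = s · (3s)^3 = 27s^4
Ksp = 27 × (7.62×10⁻⁶)^4 = 9.10×10⁻²⁰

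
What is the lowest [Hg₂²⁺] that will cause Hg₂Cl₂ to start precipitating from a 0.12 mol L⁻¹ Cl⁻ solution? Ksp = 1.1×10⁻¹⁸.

A salt starts to precipitate once the ion product Q reaches its Ksp.
Hg₂Cl₂(s) ⇌ Hg₂²⁺(aq) + 2 Cl⁻(aq)
Ksp = [Hg₂²⁺][Cl⁻]^2 = [Hg₂²⁺](0.12)^2
[Hg₂²⁺] = 1.1×10⁻¹⁸ / (0.12)^2 = 7.6×10⁻¹⁷
[Hg₂²⁺] = 7.6×10⁻¹⁷ mol L⁻¹

7.6×10⁻¹⁷ M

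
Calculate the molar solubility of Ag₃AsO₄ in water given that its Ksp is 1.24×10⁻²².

Ag₃AsO₄(s) ⇌ 3 Ag⁺(aq) + AsO₄³⁻(aq)
Let s be the molar solubility. Then [Ag⁺] = 3s and [AsO₄³⁻] = s.
Ksp = [Ag⁺]^3[AsO₄³⁻] = (3s)^3 · s = 27s^4
27s^4 = 1.24×10⁻²²  ⇒  s^4 = 4.59×10⁻²⁴
Taking the 4th root, s = 1.46×10⁻⁶ M.

1.46×10⁻⁶ M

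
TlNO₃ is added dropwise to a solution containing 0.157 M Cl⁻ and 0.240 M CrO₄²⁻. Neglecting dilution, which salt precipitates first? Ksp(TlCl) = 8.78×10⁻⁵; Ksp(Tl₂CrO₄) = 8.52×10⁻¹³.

The threshold for precipitation is Q = Ksp.
For TlCl: [Tl⁺] = (Ksp/[Cl⁻]) = 5.59×10⁻⁴ M
For Tl₂CrO₄: [Tl⁺] = (Ksp/[CrO₄²⁻])^(1/2) = 1.88×10⁻⁶ M
The smaller threshold [Tl⁺] is reached first, so Tl₂CrO₄ precipitates first.

Tl₂CrO₄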